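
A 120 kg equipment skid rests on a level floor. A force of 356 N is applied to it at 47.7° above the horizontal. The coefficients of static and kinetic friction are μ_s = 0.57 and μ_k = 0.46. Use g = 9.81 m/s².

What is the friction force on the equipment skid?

N = m g − P sin α = 1177 − 356×sin 47.7° = 913.9 N.
The horizontal driving force is P cos α = 239.6 N, so equilibrium needs friction f = 239.6 N.
The static-friction limit is μ_s N = 520.9 N.
Since 239.6 N does not exceed the limit, the equipment skid stays at rest and f = 240 N.

f ≈ 240 N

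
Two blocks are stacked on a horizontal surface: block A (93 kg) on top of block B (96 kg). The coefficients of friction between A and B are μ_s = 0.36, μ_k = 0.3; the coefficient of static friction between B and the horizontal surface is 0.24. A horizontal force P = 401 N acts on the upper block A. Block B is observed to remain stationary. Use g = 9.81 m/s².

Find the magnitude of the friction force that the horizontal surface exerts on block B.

Between the blocks, N₁ = m_A g = 912.3 N.
Maximum static friction on A from B: μ_s N₁ = 0.36×912.3 = 328.4 N.
P = 401 N exceeds that limit, so A slips over B and the interface friction becomes kinetic: f₁ = μ_k N₁ = 0.3×912.3 = 274 N.
B experiences an equal 274 N forward from A (third law). B is in equilibrium, so the floor supplies f₂ = 274 N of static friction (limit μ_s(m_A+m_B)g = 445 N, not exceeded).

f ≈ 274 N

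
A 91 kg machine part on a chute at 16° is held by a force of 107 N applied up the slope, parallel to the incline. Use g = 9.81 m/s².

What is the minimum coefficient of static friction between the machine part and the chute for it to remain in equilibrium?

μ_s,min ≈ 0.162

N = m g cos θ = 858.1 N.
Friction must make up the shortfall along the incline: f = m g sin θ − P = 246.1 − 107 = 139.1 N.
At the threshold f = μ_s N, so μ_s,min = 139.1/858.1 = 0.162.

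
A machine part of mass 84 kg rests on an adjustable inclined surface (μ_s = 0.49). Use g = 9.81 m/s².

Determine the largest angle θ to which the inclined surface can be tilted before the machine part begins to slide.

At the slip threshold, m g sin θ = μ_s · m g cos θ, so tan θ = μ_s.
θ_max = arctan(0.49) = 26.1°.

θ_max ≈ 26.1°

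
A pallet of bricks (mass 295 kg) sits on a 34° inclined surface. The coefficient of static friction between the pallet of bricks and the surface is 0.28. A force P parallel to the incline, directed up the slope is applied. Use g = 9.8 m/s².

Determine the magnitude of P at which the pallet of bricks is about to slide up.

At impending motion up the slope, friction acts down-slope at its limit: f = μ_s N.
P is parallel to the surface, so N = m g cos θ = 2400 N.
Along the incline: P = m g sin θ + μ_s N = 1620 + 0.28×2400 = 2290 N.

P ≈ 2290 N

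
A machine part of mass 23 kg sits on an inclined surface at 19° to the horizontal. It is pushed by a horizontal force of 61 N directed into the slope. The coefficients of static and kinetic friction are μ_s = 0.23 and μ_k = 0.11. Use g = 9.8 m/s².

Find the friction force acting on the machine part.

f ≈ 15.7 N (up the incline)

Resolve perpendicular to the incline: N = m g cos θ + P sin θ = 23×9.8×cos 19° + 61×sin 19° = 233 N.
Along the incline, the net driving force (taking up-slope positive) is P cos θ − m g sin θ = 57.68 − 73.38 = -15.71 N, so equilibrium requires friction f = 15.71 N (up-slope).
The limit of static friction is μ_s N = 53.59 N.
Since 15.71 N is within the 53.59 N limit, the machine part stays put and friction is exactly 15.7 N.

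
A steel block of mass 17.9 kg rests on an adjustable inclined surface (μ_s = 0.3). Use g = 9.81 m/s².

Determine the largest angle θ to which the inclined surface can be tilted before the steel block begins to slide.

θ_max ≈ 16.7°

At the slip threshold, m g sin θ = μ_s · m g cos θ, so tan θ = μ_s.
θ_max = arctan(0.3) = 16.7°.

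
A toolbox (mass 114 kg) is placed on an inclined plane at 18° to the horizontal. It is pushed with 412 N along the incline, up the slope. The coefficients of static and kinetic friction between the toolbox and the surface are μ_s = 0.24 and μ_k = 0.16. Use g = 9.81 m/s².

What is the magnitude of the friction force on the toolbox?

f ≈ 66.4 N (down the incline)

Perpendicular to the surface, N = m g cos θ = 114·9.81·cos 18° = 1064 N.
Parallel to the incline, ΣF = 0 gives f = m g sin θ − P = 345.6 − 412 = -66.41 N (up-slope positive).
The static-friction ceiling is μ_s N = 0.24 × 1064 = 255.3 N.
Since |-66.41| ≤ 255.3 N, static friction is sufficient; f equals the required value, not μ_s N.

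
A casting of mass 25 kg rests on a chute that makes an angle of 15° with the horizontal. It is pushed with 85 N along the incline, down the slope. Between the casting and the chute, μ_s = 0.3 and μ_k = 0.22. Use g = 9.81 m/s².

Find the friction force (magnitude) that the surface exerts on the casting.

f ≈ 52.1 N (up the incline)

Normal force: N = m g cos θ = 25 × 9.81 × cos 15° = 236.9 N.
For equilibrium along the incline the friction force must supply f = m g sin θ + P = 63.48 + 85 = 148.5 N (positive meaning up-slope).
Maximum static friction available: μ_s N = 0.3 × 236.9 = 71.07 N.
|148.5| exceeds 71.07 N, so the casting slips down-slope; friction is kinetic, f = μ_k N = 0.22×236.9 = 52.1 N.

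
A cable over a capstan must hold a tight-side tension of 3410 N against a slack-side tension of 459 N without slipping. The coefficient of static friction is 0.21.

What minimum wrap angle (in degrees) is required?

β_min ≈ 547°

T₂/T₁ = e^{μβ} → β = ln(T₂/T₁)/μ.
β = ln(3410/459)/0.21 = 2.005/0.21 = 9.55 rad.
In degrees: β = 9.55 × 180/π = 547°.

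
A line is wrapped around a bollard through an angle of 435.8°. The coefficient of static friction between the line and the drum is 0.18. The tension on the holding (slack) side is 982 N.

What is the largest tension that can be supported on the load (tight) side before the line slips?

T_max ≈ 3860 N

At impending slip the capstan equation gives T₂/T₁ = e^{μβ} with β in radians.
β = 435.8° × π/180 = 7.606 rad.
e^{μβ} = e^{0.18×7.606} = 3.932.
T₂ = T₁ · e^{μβ} = 982 × 3.932 = 3860 N.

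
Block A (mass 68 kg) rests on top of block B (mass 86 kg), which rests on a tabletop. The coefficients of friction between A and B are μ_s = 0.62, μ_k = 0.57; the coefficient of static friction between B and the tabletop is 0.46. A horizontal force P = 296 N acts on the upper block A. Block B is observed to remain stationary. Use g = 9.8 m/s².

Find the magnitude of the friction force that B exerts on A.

f ≈ 296 N

Between the blocks, N₁ = m_A g = 666.4 N.
So the A–B interface can sustain at most μ_s N₁ = 413.2 N of static friction.
P = 296 N is within that limit, so A and B move together (both at rest); the A–B friction is simply f₁ = P = 296 N.
B experiences an equal 296 N forward from A (third law). B is in equilibrium, so the floor supplies f₂ = 296 N of static friction (limit μ_s(m_A+m_B)g = 694.2 N, not exceeded).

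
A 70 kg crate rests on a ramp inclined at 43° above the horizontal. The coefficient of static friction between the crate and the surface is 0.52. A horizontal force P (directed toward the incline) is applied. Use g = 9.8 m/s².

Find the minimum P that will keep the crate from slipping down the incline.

The crate tends to slide down (tan θ > μ_s), so at the point of impending slip friction acts up-slope at its limit: f = μ_s N.
Perpendicular to the incline: N = m g cos θ + P sin θ.
Along the incline: P cos θ + μ_s N = m g sin θ, i.e. P cos θ + μ_s (m g cos θ + P sin θ) = m g sin θ.
Solving, P (cos θ + μ_s sin θ) = m g (sin θ − μ_s cos θ), so P = 686×0.3017/1.086 = 191 N.

P_min ≈ 191 N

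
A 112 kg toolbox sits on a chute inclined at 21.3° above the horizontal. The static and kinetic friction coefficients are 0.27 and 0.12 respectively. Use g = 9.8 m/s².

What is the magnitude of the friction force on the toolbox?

f ≈ 123 N (up the incline)

Perpendicular to the surface, N = m g cos θ = 112·9.8·cos 21.3° = 1023 N.
For equilibrium along the incline, friction must balance the weight component: f = m g sin θ = 398.7 N up the slope.
Static friction can supply at most μ_s N = 276.1 N.
Since |398.7| > 276.1 N, static friction cannot hold it; the toolbox slides down the incline and kinetic friction applies: f = μ_k N = 0.12 × 1023 = 123 N.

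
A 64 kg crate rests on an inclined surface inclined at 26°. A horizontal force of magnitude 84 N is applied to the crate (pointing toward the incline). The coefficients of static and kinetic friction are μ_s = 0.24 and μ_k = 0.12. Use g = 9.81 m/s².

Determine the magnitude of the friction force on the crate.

f ≈ 72.1 N (up the incline)

Resolve perpendicular to the incline: N = m g cos θ + P sin θ = 64×9.81×cos 26° + 84×sin 26° = 601.1 N.
Along the incline, the net driving force (taking up-slope positive) is P cos θ − m g sin θ = 75.5 − 275.2 = -199.7 N, so equilibrium requires friction f = 199.7 N (up-slope).
The limit of static friction is μ_s N = 144.3 N.
The required 199.7 N exceeds the static limit, so the crate slides down-slope and f = μ_k N = 0.12×601.1 = 72.1 N.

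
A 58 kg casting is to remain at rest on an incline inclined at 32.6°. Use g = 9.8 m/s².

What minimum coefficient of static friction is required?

μ_s,min ≈ 0.64

At the slip threshold m g sin θ = μ_s m g cos θ, so μ_s,min = tan θ.
μ_s,min = tan 32.6° = 0.64.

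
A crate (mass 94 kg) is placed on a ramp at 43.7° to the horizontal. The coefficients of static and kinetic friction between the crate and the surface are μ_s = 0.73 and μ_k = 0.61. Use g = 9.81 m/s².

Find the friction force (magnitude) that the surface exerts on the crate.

f ≈ 407 N (up the incline)

The normal reaction is N = m g cos θ = 666.7 N.
For equilibrium along the incline, friction must balance the weight component: f = m g sin θ = 637.1 N up the slope.
Maximum static friction available: μ_s N = 0.73 × 666.7 = 486.7 N.
Since |637.1| > 486.7 N, static friction cannot hold it; the crate slides down the incline and kinetic friction applies: f = μ_k N = 0.61 × 666.7 = 407 N.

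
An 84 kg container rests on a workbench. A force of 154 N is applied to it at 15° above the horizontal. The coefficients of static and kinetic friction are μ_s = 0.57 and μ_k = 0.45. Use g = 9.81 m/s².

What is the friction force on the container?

Vertical equilibrium gives N = m g − P sin α = 784.2 N.
The horizontal driving force is P cos α = 148.8 N, so equilibrium needs friction f = 148.8 N.
μ_s N = 0.57 × 784.2 = 447 N.
148.8 ≤ 447 N → static; friction equals the required 149 N.

f ≈ 149 N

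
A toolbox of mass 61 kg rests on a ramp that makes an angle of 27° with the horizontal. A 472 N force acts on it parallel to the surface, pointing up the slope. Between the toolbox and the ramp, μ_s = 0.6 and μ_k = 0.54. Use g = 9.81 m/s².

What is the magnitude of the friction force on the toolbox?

f ≈ 200 N (down the incline)

Perpendicular to the surface, N = m g cos θ = 61·9.81·cos 27° = 533.2 N.
For equilibrium along the incline the friction force must supply f = m g sin θ − P = 271.7 − 472 = -200.3 N (positive meaning up-slope).
The static-friction ceiling is μ_s N = 0.6 × 533.2 = 319.9 N.
Since |-200.3| ≤ 319.9 N, the toolbox remains in static equilibrium and friction takes exactly the required value.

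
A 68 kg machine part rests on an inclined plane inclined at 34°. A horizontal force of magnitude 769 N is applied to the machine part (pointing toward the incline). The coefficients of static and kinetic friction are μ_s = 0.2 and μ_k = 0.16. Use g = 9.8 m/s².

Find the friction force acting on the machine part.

f ≈ 157 N (down the incline)

Normal direction: N = m g cos θ + P sin θ = 982.5 N.
Along the incline, the net driving force (taking up-slope positive) is P cos θ − m g sin θ = 637.5 − 372.6 = 264.9 N, so equilibrium requires friction f = -264.9 N (down-slope).
The limit of static friction is μ_s N = 196.5 N.
|f_req| = 264.9 > 196.5 N → the machine part slides up the incline; f = μ_k N = 0.16 × 982.5 = 157 N.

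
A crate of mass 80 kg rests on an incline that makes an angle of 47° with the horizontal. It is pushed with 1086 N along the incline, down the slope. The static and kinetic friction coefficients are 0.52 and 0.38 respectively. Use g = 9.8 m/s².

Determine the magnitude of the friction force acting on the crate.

Normal force: N = m g cos θ = 80 × 9.8 × cos 47° = 534.7 N.
For equilibrium along the incline the friction force must supply f = m g sin θ + P = 573.4 + 1086 = 1659 N (positive meaning up-slope).
Static friction can supply at most μ_s N = 278 N.
|1659| exceeds 278 N, so the crate slips down-slope; friction is kinetic, f = μ_k N = 0.38×534.7 = 203 N.

f ≈ 203 N (up the incline)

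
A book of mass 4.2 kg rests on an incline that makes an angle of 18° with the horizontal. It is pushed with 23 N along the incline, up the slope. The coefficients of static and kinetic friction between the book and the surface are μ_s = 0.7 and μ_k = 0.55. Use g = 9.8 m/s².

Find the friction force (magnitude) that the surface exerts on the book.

f ≈ 10.3 N (down the incline)

The normal reaction is N = m g cos θ = 39.15 N.
Parallel to the incline, ΣF = 0 gives f = m g sin θ − P = 12.72 − 23 = -10.28 N (up-slope positive).
Maximum static friction available: μ_s N = 0.7 × 39.15 = 27.4 N.
Since |-10.28| ≤ 27.4 N, the book remains in static equilibrium and friction takes exactly the required value.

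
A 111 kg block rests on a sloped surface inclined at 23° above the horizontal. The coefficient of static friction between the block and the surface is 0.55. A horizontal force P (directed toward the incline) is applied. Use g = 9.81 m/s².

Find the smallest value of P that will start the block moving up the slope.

At impending motion up the slope, friction acts down-slope at its limit: f = μ_s N.
Perpendicular to the incline: N = m g cos θ + P sin θ.
Along the incline: P cos θ = m g sin θ + μ_s N = m g sin θ + μ_s (m g cos θ + P sin θ).
Solving, P (cos θ − μ_s sin θ) = m g (sin θ + μ_s cos θ), so P = 111×9.81×(sin 23° + 0.55 cos 23°)/(cos 23° − 0.55 sin 23°) = 1090×0.897/0.7056 = 1380 N.

P ≈ 1380 N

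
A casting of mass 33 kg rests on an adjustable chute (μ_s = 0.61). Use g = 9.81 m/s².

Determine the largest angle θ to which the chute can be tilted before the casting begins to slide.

At the slip threshold, m g sin θ = μ_s · m g cos θ, so tan θ = μ_s.
θ_max = arctan(0.61) = 31.4°.

θ_max ≈ 31.4°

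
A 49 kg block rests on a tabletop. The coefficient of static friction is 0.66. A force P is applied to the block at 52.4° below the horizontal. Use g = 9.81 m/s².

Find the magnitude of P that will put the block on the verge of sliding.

N = m g + P sin α (the push presses the block into the tabletop).
At impending slip, P cos α = μ_s N = μ_s (m g + P sin α).
Solving: P (cos α − μ_s sin α) = μ_s m g → P = 0.66×481/(cos 52.4° − 0.66 sin 52.4°) = 317/0.08723 = 3640 N.

P ≈ 3640 N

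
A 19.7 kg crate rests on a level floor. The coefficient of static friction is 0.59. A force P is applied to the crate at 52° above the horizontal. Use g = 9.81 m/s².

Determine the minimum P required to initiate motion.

P ≈ 106 N

N = m g − P sin α (the pull lifts the crate).
At impending slip, P cos α = μ_s N = μ_s (m g − P sin α).
Solving: P (cos α + μ_s sin α) = μ_s m g → P = 0.59×193/(cos 52° + 0.59 sin 52°) = 114/1.081 = 106 N.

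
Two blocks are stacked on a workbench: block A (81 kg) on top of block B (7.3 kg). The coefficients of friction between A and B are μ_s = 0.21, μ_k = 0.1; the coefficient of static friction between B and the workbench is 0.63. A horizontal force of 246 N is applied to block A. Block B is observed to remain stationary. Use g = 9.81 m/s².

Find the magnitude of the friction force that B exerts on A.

f ≈ 79.5 N

Normal force at the A–B interface: N₁ = m_A g = 794.6 N.
Maximum static friction on A from B: μ_s N₁ = 0.21×794.6 = 166.9 N.
P = 246 N exceeds that limit, so A slips over B and the interface friction becomes kinetic: f₁ = μ_k N₁ = 0.1×794.6 = 79.5 N.
By Newton's third law B feels 79.5 N forward from A. With B stationary, the floor's static friction on B balances it: f₂ = 79.5 N (well within μ_s(m_A+m_B)g = 545.7 N).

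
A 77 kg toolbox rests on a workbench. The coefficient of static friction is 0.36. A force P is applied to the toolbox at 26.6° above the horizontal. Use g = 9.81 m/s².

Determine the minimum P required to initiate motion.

N = m g − P sin α (the pull lifts the toolbox).
At impending slip, P cos α = μ_s N = μ_s (m g − P sin α).
Solving: P (cos α + μ_s sin α) = μ_s m g → P = 0.36×755/(cos 26.6° + 0.36 sin 26.6°) = 272/1.055 = 258 N.

P ≈ 258 N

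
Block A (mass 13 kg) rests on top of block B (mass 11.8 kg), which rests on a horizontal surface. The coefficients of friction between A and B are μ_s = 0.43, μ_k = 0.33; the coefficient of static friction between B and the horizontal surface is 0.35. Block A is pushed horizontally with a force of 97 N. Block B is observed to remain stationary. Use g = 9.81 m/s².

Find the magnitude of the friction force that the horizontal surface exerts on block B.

The normal force B exerts on A is simply A's weight, N₁ = 127.5 N.
Maximum static friction on A from B: μ_s N₁ = 0.43×127.5 = 54.84 N.
P = 97 N exceeds that limit, so A slips over B and the interface friction becomes kinetic: f₁ = μ_k N₁ = 0.33×127.5 = 42.1 N.
B experiences an equal 42.1 N forward from A (third law). B is in equilibrium, so the floor supplies f₂ = 42.1 N of static friction (limit μ_s(m_A+m_B)g = 85.15 N, not exceeded).

f ≈ 42.1 N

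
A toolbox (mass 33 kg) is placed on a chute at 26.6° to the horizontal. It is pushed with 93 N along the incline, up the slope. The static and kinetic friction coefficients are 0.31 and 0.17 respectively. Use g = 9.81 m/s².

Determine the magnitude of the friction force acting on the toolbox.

Normal force: N = m g cos θ = 33 × 9.81 × cos 26.6° = 289.5 N.
Parallel to the incline, ΣF = 0 gives f = m g sin θ − P = 145 − 93 = 51.95 N (up-slope positive).
Static friction can supply at most μ_s N = 89.73 N.
Since |51.95| ≤ 89.73 N, the toolbox remains in static equilibrium and friction takes exactly the required value.

f ≈ 52 N (up the incline)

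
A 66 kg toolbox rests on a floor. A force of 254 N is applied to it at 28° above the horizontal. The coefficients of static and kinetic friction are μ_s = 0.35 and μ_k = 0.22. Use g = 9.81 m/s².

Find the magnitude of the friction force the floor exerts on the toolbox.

N = m g − P sin α = 647.5 − 254×sin 28° = 528.2 N.
For equilibrium, f = P cos α = 254×cos 28° = 224.3 N.
The static-friction limit is μ_s N = 184.9 N.
The required friction exceeds μ_s N, so the toolbox moves and f = μ_k N = 116 N.

f ≈ 116 N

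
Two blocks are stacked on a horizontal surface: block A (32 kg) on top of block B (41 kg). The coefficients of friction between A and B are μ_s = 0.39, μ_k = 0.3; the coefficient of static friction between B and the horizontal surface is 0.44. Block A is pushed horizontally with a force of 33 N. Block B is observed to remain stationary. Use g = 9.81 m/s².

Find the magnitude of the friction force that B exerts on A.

Normal force at the A–B interface: N₁ = m_A g = 313.9 N.
So the A–B interface can sustain at most μ_s N₁ = 122.4 N of static friction.
Since P = 33 N ≤ 122.4 N, A does not slip on B; friction on A equals P = 33 N.
B experiences an equal 33 N forward from A (third law). B is in equilibrium, so the floor supplies f₂ = 33 N of static friction (limit μ_s(m_A+m_B)g = 315.1 N, not exceeded).

f ≈ 33 N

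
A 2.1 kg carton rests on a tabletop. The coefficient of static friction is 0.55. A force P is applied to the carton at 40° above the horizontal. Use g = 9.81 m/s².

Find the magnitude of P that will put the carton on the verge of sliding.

P ≈ 10.1 N

N = m g − P sin α (the pull lifts the carton).
At impending slip, P cos α = μ_s N = μ_s (m g − P sin α).
Solving: P (cos α + μ_s sin α) = μ_s m g → P = 0.55×20.6/(cos 40° + 0.55 sin 40°) = 11.3/1.12 = 10.1 N.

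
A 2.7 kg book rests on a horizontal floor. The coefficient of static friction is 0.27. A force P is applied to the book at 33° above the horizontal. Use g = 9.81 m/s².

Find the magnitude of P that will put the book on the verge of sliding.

P ≈ 7.26 N

N = m g − P sin α (the pull lifts the book).
At impending slip, P cos α = μ_s N = μ_s (m g − P sin α).
Solving: P (cos α + μ_s sin α) = μ_s m g → P = 0.27×26.5/(cos 33° + 0.27 sin 33°) = 7.15/0.9857 = 7.26 N.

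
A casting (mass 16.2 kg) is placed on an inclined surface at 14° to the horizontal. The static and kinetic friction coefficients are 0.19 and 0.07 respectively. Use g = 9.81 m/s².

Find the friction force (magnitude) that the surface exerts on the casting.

Normal force: N = m g cos θ = 16.2 × 9.81 × cos 14° = 154.2 N.
For equilibrium along the incline, friction must balance the weight component: f = m g sin θ = 38.45 N up the slope.
The static-friction ceiling is μ_s N = 0.19 × 154.2 = 29.3 N.
Since |38.45| > 29.3 N, static friction cannot hold it; the casting slides down the incline and kinetic friction applies: f = μ_k N = 0.07 × 154.2 = 10.8 N.

f ≈ 10.8 N (up the incline)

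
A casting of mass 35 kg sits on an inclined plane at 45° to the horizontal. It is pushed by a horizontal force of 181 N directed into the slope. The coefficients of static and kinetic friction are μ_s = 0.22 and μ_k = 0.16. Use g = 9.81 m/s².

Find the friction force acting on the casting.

Normal direction: N = m g cos θ + P sin θ = 370.8 N.
Parallel to the incline: P cos θ − m g sin θ = 128 − 242.8 = -114.8 N; the friction needed to balance this is 114.8 N acting up the slope.
Maximum static friction: μ_s N = 0.22 × 370.8 = 81.57 N.
The required 114.8 N exceeds the static limit, so the casting slides down-slope and f = μ_k N = 0.16×370.8 = 59.3 N.

f ≈ 59.3 N (up the incline)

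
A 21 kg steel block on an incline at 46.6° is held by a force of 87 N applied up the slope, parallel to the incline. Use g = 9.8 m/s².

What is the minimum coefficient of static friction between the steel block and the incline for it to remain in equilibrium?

μ_s,min ≈ 0.442

N = m g cos θ = 141.4 N.
Friction must make up the shortfall along the incline: f = m g sin θ − P = 149.5 − 87 = 62.53 N.
At the threshold f = μ_s N, so μ_s,min = 62.53/141.4 = 0.442.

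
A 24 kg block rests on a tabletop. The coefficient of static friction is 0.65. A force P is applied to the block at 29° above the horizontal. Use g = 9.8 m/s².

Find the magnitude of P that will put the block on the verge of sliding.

N = m g − P sin α (the pull lifts the block).
At impending slip, P cos α = μ_s N = μ_s (m g − P sin α).
Solving: P (cos α + μ_s sin α) = μ_s m g → P = 0.65×235/(cos 29° + 0.65 sin 29°) = 153/1.19 = 128 N.

P ≈ 128 N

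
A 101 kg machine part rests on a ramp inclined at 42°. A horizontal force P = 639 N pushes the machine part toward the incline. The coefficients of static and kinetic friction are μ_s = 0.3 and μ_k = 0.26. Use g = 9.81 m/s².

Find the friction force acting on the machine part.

f ≈ 188 N (up the incline)

Resolve perpendicular to the incline: N = m g cos θ + P sin θ = 101×9.81×cos 42° + 639×sin 42° = 1164 N.
Along the incline, the net driving force (taking up-slope positive) is P cos θ − m g sin θ = 474.9 − 663 = -188.1 N, so equilibrium requires friction f = 188.1 N (up-slope).
Maximum static friction: μ_s N = 0.3 × 1164 = 349.2 N.
|f_req| = 188.1 ≤ 349.2 N → the machine part is in equilibrium; friction equals the required value.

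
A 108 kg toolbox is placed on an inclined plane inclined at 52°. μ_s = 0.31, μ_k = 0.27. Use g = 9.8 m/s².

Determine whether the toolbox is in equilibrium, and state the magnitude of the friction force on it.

f ≈ 176 N

N = m g cos θ = 652 N.
Down-slope weight component: m g sin θ = 834 N.
μ_s N = 202 N.
834 > 202 N, so it slides; kinetic friction f = μ_k N = 0.27×652 = 176 N.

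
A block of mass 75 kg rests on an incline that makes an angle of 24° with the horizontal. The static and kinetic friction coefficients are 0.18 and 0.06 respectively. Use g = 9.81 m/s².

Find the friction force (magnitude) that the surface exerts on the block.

f ≈ 40.3 N (up the incline)

Normal force: N = m g cos θ = 75 × 9.81 × cos 24° = 672.1 N.
Along the slope the weight component is m g sin θ = 299.3 N; friction must supply exactly this, acting up-slope.
Static friction can supply at most μ_s N = 121 N.
|299.3| exceeds 121 N, so the block slips down-slope; friction is kinetic, f = μ_k N = 0.06×672.1 = 40.3 N.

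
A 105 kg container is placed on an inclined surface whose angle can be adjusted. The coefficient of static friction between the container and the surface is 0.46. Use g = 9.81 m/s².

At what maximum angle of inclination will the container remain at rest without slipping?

θ_max ≈ 24.7°

At the slip threshold, m g sin θ = μ_s · m g cos θ, so tan θ = μ_s.
θ_max = arctan(0.46) = 24.7°.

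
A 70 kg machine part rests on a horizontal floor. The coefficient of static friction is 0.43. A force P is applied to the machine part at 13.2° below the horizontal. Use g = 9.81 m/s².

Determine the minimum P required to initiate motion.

N = m g + P sin α (the push presses the machine part into the horizontal floor).
At impending slip, P cos α = μ_s N = μ_s (m g + P sin α).
Solving: P (cos α − μ_s sin α) = μ_s m g → P = 0.43×687/(cos 13.2° − 0.43 sin 13.2°) = 295/0.8754 = 337 N.

P ≈ 337 N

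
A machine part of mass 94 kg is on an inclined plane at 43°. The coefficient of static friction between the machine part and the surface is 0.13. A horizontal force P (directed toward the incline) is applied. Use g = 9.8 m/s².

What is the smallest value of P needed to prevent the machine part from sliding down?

P_min ≈ 659 N

The machine part tends to slide down (tan θ > μ_s), so at the point of impending slip friction acts up-slope at its limit: f = μ_s N.
Perpendicular to the incline: N = m g cos θ + P sin θ.
Along the incline: P cos θ + μ_s N = m g sin θ, i.e. P cos θ + μ_s (m g cos θ + P sin θ) = m g sin θ.
Solving, P (cos θ + μ_s sin θ) = m g (sin θ − μ_s cos θ), so P = 921×0.5869/0.82 = 659 N.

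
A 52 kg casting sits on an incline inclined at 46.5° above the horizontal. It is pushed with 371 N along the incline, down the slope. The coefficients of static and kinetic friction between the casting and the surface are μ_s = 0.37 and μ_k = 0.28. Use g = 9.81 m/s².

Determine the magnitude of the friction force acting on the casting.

f ≈ 98.3 N (up the incline)

Perpendicular to the surface, N = m g cos θ = 52·9.81·cos 46.5° = 351.1 N.
For equilibrium along the incline the friction force must supply f = m g sin θ + P = 370 + 371 = 741 N (positive meaning up-slope).
Maximum static friction available: μ_s N = 0.37 × 351.1 = 129.9 N.
Since |741| > 129.9 N, static friction cannot hold it; the casting slides down the incline and kinetic friction applies: f = μ_k N = 0.28 × 351.1 = 98.3 N.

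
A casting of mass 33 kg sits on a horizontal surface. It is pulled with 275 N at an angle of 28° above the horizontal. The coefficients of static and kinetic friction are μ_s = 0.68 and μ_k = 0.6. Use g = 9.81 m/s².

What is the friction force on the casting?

The vertical component of P reduces the normal force: N = m g − P sin α = 323.7 − 129.1 = 194.6 N.
The horizontal driving force is P cos α = 242.8 N, so equilibrium needs friction f = 242.8 N.
The static-friction limit is μ_s N = 132.3 N.
The required friction exceeds μ_s N, so the casting moves and f = μ_k N = 117 N.

f ≈ 117 N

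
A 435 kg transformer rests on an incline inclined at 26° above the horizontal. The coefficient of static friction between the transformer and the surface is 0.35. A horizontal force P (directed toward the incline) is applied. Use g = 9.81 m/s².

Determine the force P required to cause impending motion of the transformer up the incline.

At impending motion up the slope, friction acts down-slope at its limit: f = μ_s N.
Perpendicular to the incline: N = m g cos θ + P sin θ.
Along the incline: P cos θ = m g sin θ + μ_s N = m g sin θ + μ_s (m g cos θ + P sin θ).
Solving, P (cos θ − μ_s sin θ) = m g (sin θ + μ_s cos θ), so P = 435×9.81×(sin 26° + 0.35 cos 26°)/(cos 26° − 0.35 sin 26°) = 4270×0.7529/0.7454 = 4310 N.

P ≈ 4310 N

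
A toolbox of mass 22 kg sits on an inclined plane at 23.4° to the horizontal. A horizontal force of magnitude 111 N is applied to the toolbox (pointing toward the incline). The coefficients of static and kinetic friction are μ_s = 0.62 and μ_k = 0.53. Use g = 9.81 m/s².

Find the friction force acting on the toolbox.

f ≈ 16.2 N (down the incline)

The horizontal push has a component P sin θ into the surface, so N = m g cos θ + P sin θ = 198.1 + 44.08 = 242.2 N.
Parallel to the incline: P cos θ − m g sin θ = 101.9 − 85.71 = 16.16 N; the friction needed to balance this is 16.16 N acting down the slope.
Maximum static friction: μ_s N = 0.62 × 242.2 = 150.1 N.
Since 16.16 N is within the 150.1 N limit, the toolbox stays put and friction is exactly 16.2 N.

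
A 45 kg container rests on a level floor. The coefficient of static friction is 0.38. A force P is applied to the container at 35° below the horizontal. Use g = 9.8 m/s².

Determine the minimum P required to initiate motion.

N = m g + P sin α (the push presses the container into the level floor).
At impending slip, P cos α = μ_s N = μ_s (m g + P sin α).
Solving: P (cos α − μ_s sin α) = μ_s m g → P = 0.38×441/(cos 35° − 0.38 sin 35°) = 168/0.6012 = 279 N.

P ≈ 279 N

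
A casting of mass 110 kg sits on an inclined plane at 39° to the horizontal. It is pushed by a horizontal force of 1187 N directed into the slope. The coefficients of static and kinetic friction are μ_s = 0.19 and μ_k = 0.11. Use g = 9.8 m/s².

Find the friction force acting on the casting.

f ≈ 244 N (down the incline)

The horizontal push has a component P sin θ into the surface, so N = m g cos θ + P sin θ = 837.8 + 747 = 1585 N.
Parallel to the incline: P cos θ − m g sin θ = 922.5 − 678.4 = 244.1 N; the friction needed to balance this is 244.1 N acting down the slope.
Maximum static friction: μ_s N = 0.19 × 1585 = 301.1 N.
|f_req| = 244.1 ≤ 301.1 N → the casting is in equilibrium; friction equals the required value.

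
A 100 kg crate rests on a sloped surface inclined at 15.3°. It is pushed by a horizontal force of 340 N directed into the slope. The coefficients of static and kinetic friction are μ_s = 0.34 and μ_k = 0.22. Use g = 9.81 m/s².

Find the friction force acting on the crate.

f ≈ 69.1 N (down the incline)

Resolve perpendicular to the incline: N = m g cos θ + P sin θ = 100×9.81×cos 15.3° + 340×sin 15.3° = 1036 N.
Along the incline, the net driving force (taking up-slope positive) is P cos θ − m g sin θ = 327.9 − 258.9 = 69.09 N, so equilibrium requires friction f = -69.09 N (down-slope).
The limit of static friction is μ_s N = 352.2 N.
Since 69.09 N is within the 352.2 N limit, the crate stays put and friction is exactly 69.1 N.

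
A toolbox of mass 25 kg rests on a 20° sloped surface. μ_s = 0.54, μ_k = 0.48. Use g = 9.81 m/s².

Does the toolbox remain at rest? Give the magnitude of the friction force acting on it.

N = m g cos θ = 230 N.
Down-slope weight component: m g sin θ = 83.9 N.
μ_s N = 124 N.
83.9 ≤ 124 N, so it stays put; friction = 83.9 N.

f ≈ 83.9 N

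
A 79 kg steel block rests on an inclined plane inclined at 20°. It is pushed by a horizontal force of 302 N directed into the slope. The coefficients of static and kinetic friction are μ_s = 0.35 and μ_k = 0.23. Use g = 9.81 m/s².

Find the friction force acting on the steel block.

Resolve perpendicular to the incline: N = m g cos θ + P sin θ = 79×9.81×cos 20° + 302×sin 20° = 831.5 N.
Parallel to the incline: P cos θ − m g sin θ = 283.8 − 265.1 = 18.72 N; the friction needed to balance this is 18.72 N acting down the slope.
The limit of static friction is μ_s N = 291 N.
Since 18.72 N is within the 291 N limit, the steel block stays put and friction is exactly 18.7 N.

f ≈ 18.7 N (down the incline)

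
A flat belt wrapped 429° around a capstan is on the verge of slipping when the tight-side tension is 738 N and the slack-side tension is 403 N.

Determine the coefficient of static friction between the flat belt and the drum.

T₂/T₁ = e^{μβ} → μ = ln(T₂/T₁)/β.
β = 429° = 7.487 rad.
μ = ln(738/403)/7.487 = ln(1.831)/7.487 = 0.0808.

μ ≈ 0.0808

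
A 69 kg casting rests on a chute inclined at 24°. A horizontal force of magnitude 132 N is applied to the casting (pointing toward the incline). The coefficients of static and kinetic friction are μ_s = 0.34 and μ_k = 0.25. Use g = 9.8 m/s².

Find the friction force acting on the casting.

Resolve perpendicular to the incline: N = m g cos θ + P sin θ = 69×9.8×cos 24° + 132×sin 24° = 671.4 N.
Along the incline, the net driving force (taking up-slope positive) is P cos θ − m g sin θ = 120.6 − 275 = -154.4 N, so equilibrium requires friction f = 154.4 N (up-slope).
The limit of static friction is μ_s N = 228.3 N.
|f_req| = 154.4 ≤ 228.3 N → the casting is in equilibrium; friction equals the required value.

f ≈ 154 N (up the incline)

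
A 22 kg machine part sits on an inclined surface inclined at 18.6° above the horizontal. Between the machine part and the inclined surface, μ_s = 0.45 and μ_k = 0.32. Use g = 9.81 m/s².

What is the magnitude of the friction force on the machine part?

f ≈ 68.8 N (up the incline)

Normal force: N = m g cos θ = 22 × 9.81 × cos 18.6° = 204.5 N.
Along the slope the weight component is m g sin θ = 68.84 N; friction must supply exactly this, acting up-slope.
Static friction can supply at most μ_s N = 92.05 N.
Since |68.84| ≤ 92.05 N, static friction is sufficient; f equals the required value, not μ_s N.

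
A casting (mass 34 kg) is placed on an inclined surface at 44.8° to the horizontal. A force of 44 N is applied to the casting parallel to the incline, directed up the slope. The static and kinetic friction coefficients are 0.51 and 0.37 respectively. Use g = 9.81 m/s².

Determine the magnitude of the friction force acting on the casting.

The normal reaction is N = m g cos θ = 236.7 N.
For equilibrium along the incline the friction force must supply f = m g sin θ − P = 235 − 44 = 191 N (positive meaning up-slope).
The static-friction ceiling is μ_s N = 0.51 × 236.7 = 120.7 N.
Since |191| > 120.7 N, static friction cannot hold it; the casting slides down the incline and kinetic friction applies: f = μ_k N = 0.37 × 236.7 = 87.6 N.

f ≈ 87.6 N (up the incline)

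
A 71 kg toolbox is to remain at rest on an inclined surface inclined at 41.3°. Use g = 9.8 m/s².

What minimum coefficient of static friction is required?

At the slip threshold m g sin θ = μ_s m g cos θ, so μ_s,min = tan θ.
μ_s,min = tan 41.3° = 0.879.

μ_s,min ≈ 0.879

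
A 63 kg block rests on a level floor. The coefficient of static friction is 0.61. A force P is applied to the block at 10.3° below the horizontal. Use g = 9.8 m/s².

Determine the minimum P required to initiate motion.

N = m g + P sin α (the push presses the block into the level floor).
At impending slip, P cos α = μ_s N = μ_s (m g + P sin α).
Solving: P (cos α − μ_s sin α) = μ_s m g → P = 0.61×617/(cos 10.3° − 0.61 sin 10.3°) = 377/0.8748 = 431 N.

P ≈ 431 N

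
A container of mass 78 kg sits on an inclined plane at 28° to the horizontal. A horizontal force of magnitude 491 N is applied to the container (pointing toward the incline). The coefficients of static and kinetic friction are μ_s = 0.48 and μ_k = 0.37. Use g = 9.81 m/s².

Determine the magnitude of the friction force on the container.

Resolve perpendicular to the incline: N = m g cos θ + P sin θ = 78×9.81×cos 28° + 491×sin 28° = 906.1 N.
Along the incline, the net driving force (taking up-slope positive) is P cos θ − m g sin θ = 433.5 − 359.2 = 74.3 N, so equilibrium requires friction f = -74.3 N (down-slope).
The limit of static friction is μ_s N = 434.9 N.
|f_req| = 74.3 ≤ 434.9 N → the container is in equilibrium; friction equals the required value.

f ≈ 74.3 N (down the incline)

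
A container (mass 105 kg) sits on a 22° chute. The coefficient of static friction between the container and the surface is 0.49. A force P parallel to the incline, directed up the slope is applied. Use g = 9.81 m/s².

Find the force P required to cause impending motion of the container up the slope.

At impending motion up the slope, friction acts down-slope at its limit: f = μ_s N.
P is parallel to the surface, so N = m g cos θ = 955 N.
Along the incline: P = m g sin θ + μ_s N = 386 + 0.49×955 = 854 N.

P ≈ 854 N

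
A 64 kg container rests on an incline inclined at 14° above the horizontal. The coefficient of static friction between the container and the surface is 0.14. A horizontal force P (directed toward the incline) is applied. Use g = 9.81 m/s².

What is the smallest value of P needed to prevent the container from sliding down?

P_min ≈ 66.3 N

The container tends to slide down (tan θ > μ_s), so at the point of impending slip friction acts up-slope at its limit: f = μ_s N.
Perpendicular to the incline: N = m g cos θ + P sin θ.
Along the incline: P cos θ + μ_s N = m g sin θ, i.e. P cos θ + μ_s (m g cos θ + P sin θ) = m g sin θ.
Solving, P (cos θ + μ_s sin θ) = m g (sin θ − μ_s cos θ), so P = 628×0.1061/1.004 = 66.3 N.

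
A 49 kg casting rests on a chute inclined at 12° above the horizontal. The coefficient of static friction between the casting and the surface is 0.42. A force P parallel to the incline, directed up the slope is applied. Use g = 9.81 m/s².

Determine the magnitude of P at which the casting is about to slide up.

P ≈ 297 N

At impending motion up the slope, friction acts down-slope at its limit: f = μ_s N.
P is parallel to the surface, so N = m g cos θ = 470 N.
Along the incline: P = m g sin θ + μ_s N = 99.9 + 0.42×470 = 297 N.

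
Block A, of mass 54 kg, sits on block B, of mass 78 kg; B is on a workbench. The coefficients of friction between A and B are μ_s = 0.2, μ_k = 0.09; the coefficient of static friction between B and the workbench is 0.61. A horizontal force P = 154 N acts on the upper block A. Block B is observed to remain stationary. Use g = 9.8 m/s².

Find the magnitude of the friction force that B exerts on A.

Between the blocks, N₁ = m_A g = 529.2 N.
Maximum static friction on A from B: μ_s N₁ = 0.2×529.2 = 105.8 N.
P = 154 N exceeds that limit, so A slips over B and the interface friction becomes kinetic: f₁ = μ_k N₁ = 0.09×529.2 = 47.6 N.
By Newton's third law B feels 47.6 N forward from A. With B stationary, the floor's static friction on B balances it: f₂ = 47.6 N (well within μ_s(m_A+m_B)g = 789.1 N).

f ≈ 47.6 N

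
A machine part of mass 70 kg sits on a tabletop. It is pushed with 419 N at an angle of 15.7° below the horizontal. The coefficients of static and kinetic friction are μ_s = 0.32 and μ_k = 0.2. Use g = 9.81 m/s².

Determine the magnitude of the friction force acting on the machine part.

f ≈ 160 N

The vertical component of P adds to the normal force: N = m g + P sin α = 686.7 + 113.4 = 800.1 N.
The horizontal driving force is P cos α = 403.4 N, so equilibrium needs friction f = 403.4 N.
μ_s N = 0.32 × 800.1 = 256 N.
The required friction exceeds μ_s N, so the machine part moves and f = μ_k N = 160 N.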